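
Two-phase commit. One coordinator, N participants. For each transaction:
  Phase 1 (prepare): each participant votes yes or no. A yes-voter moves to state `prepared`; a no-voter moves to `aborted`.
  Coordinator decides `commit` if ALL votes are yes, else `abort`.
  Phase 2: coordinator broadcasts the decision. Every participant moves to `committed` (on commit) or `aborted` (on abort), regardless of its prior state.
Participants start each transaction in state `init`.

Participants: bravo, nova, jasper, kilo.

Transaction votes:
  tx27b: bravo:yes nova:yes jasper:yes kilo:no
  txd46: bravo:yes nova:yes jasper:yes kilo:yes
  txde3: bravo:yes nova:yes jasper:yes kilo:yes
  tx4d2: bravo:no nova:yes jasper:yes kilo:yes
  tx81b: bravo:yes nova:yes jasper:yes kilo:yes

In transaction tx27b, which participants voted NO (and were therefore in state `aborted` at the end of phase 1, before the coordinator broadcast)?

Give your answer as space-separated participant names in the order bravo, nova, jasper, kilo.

Answer: kilo

Derivation:
Txn tx27b phase 1: bravo yes -> prepared; nova yes -> prepared; jasper yes -> prepared; kilo no -> aborted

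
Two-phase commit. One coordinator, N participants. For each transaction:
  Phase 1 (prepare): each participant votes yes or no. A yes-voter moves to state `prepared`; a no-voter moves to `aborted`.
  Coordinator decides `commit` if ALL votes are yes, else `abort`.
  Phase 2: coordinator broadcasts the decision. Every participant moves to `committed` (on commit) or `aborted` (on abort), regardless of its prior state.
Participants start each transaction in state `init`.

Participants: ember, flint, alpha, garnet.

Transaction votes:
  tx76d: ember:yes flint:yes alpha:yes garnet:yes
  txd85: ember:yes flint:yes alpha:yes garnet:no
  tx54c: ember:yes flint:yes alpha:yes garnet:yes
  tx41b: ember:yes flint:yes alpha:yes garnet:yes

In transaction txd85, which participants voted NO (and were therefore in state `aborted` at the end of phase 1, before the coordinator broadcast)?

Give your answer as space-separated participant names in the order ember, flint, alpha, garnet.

Txn txd85 phase 1: ember yes -> prepared; flint yes -> prepared; alpha yes -> prepared; garnet no -> aborted

Answer: garnet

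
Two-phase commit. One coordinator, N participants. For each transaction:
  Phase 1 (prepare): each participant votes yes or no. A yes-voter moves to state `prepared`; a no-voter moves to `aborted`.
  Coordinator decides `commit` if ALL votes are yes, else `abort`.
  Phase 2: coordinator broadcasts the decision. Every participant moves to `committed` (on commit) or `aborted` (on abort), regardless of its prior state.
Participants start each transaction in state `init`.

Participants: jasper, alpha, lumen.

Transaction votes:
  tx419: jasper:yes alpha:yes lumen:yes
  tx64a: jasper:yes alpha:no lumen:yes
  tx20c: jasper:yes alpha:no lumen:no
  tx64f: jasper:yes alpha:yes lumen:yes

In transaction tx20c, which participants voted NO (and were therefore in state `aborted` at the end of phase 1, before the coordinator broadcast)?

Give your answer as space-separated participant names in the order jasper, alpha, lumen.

Answer: alpha lumen

Derivation:
Txn tx20c phase 1: jasper yes -> prepared; alpha no -> aborted; lumen no -> aborted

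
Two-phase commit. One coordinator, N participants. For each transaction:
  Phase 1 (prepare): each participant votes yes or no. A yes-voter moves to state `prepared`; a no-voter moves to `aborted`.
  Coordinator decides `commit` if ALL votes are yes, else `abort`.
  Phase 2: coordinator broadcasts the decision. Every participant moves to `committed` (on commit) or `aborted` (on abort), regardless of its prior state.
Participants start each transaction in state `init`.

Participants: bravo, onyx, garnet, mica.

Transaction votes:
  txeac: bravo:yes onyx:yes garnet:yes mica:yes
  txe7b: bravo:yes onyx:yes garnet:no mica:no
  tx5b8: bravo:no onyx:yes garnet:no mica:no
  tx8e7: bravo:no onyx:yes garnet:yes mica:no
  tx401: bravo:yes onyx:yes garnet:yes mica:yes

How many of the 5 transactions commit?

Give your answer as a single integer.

Answer: 2

Derivation:
txeac: all yes -> commit (commits=1)
txe7b: no from garnet, mica -> abort (commits=1)
tx5b8: no from bravo, garnet, mica -> abort (commits=1)
tx8e7: no from bravo, mica -> abort (commits=1)
tx401: all yes -> commit (commits=2)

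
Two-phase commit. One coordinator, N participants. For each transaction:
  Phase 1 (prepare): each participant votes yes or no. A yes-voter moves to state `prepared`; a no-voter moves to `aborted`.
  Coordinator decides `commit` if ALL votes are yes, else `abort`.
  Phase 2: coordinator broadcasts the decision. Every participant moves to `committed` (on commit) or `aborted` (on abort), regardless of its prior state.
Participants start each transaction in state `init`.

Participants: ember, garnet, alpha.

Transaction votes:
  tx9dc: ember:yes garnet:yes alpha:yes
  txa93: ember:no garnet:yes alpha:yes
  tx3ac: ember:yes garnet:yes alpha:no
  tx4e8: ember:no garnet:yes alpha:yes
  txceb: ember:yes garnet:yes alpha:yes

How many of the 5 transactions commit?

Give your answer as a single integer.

tx9dc: all yes -> commit (commits=1)
txa93: no from ember -> abort (commits=1)
tx3ac: no from alpha -> abort (commits=1)
tx4e8: no from ember -> abort (commits=1)
txceb: all yes -> commit (commits=2)

Answer: 2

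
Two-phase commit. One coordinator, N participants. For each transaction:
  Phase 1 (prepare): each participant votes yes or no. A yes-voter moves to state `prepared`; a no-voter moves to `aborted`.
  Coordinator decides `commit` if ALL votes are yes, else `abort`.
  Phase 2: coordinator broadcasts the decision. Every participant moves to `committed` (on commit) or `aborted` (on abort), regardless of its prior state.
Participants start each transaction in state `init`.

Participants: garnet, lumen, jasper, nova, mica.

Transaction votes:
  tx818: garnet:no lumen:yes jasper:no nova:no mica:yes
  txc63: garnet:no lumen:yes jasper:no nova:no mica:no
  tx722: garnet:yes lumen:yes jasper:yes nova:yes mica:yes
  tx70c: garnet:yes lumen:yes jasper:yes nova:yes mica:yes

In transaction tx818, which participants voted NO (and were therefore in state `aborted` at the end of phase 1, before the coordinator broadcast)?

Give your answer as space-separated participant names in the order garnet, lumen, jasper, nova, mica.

Answer: garnet jasper nova

Derivation:
Txn tx818 phase 1: garnet no -> aborted; lumen yes -> prepared; jasper no -> aborted; nova no -> aborted; mica yes -> prepared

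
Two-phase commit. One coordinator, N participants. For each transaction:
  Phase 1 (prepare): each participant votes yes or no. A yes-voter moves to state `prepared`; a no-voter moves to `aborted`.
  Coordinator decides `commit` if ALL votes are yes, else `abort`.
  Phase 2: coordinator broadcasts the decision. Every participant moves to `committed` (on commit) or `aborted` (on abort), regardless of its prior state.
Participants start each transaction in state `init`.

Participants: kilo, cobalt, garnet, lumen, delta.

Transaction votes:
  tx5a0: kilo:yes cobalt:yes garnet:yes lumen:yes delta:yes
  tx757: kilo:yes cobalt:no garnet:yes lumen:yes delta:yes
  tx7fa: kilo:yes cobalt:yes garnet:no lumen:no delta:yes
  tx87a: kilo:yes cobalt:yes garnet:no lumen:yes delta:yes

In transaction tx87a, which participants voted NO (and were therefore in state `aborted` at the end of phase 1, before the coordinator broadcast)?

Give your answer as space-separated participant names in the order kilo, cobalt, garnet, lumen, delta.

Answer: garnet

Derivation:
Txn tx87a phase 1: kilo yes -> prepared; cobalt yes -> prepared; garnet no -> aborted; lumen yes -> prepared; delta yes -> prepared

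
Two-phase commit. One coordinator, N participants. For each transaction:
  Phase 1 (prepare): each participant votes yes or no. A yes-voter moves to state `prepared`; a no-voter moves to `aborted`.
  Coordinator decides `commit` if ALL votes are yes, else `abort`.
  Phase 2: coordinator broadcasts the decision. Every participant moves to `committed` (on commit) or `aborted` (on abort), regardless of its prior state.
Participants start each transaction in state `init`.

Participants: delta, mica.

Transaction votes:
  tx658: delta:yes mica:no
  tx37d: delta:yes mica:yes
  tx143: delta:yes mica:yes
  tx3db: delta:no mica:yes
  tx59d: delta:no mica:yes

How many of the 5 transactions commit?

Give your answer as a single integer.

tx658: no from mica -> abort (commits=0)
tx37d: all yes -> commit (commits=1)
tx143: all yes -> commit (commits=2)
tx3db: no from delta -> abort (commits=2)
tx59d: no from delta -> abort (commits=2)

Answer: 2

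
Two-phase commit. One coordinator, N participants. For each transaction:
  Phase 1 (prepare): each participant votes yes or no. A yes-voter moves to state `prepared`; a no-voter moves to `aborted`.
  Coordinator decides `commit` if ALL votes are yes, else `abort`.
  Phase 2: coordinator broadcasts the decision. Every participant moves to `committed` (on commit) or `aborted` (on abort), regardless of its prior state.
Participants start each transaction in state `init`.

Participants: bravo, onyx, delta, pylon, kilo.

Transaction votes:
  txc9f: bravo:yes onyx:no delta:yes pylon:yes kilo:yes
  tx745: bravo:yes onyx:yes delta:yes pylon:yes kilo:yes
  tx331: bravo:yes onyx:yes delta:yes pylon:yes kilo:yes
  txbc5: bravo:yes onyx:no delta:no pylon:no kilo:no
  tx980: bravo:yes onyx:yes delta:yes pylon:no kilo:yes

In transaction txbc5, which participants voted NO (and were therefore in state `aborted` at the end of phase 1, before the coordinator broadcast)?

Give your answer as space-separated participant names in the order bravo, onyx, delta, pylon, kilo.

Txn txbc5 phase 1: bravo yes -> prepared; onyx no -> aborted; delta no -> aborted; pylon no -> aborted; kilo no -> aborted

Answer: onyx delta pylon kilo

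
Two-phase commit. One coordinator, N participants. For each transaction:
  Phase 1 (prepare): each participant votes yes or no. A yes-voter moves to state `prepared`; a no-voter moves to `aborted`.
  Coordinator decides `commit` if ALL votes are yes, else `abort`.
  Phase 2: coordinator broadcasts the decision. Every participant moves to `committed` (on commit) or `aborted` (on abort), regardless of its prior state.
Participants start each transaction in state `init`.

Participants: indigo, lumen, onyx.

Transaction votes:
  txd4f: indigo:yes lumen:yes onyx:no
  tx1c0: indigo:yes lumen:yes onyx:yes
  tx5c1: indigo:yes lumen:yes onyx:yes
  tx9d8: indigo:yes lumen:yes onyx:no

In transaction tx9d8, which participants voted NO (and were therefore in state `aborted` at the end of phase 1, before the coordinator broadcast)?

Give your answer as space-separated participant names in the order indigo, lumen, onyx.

Answer: onyx

Derivation:
Txn tx9d8 phase 1: indigo yes -> prepared; lumen yes -> prepared; onyx no -> aborted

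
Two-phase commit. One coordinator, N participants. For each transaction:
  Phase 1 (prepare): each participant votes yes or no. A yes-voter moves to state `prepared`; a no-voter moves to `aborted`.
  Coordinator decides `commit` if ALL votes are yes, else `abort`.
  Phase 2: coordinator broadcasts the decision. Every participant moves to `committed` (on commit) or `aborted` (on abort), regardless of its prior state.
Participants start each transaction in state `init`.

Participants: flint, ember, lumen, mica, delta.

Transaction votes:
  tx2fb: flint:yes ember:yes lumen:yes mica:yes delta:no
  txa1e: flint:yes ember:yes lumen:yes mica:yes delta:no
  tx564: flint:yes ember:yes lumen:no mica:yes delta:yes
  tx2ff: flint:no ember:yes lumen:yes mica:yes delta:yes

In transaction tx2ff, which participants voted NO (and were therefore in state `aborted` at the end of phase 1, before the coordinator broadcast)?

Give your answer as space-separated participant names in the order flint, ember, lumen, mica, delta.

Txn tx2ff phase 1: flint no -> aborted; ember yes -> prepared; lumen yes -> prepared; mica yes -> prepared; delta yes -> prepared

Answer: flint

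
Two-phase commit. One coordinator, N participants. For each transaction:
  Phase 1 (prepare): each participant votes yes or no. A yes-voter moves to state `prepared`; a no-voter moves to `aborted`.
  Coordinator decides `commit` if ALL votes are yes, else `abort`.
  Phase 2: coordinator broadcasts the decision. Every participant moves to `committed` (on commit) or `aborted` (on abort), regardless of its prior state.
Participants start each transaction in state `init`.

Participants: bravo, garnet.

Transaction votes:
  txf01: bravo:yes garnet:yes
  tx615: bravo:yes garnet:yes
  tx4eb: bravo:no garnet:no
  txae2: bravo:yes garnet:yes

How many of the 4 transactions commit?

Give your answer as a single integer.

Answer: 3

Derivation:
txf01: all yes -> commit (commits=1)
tx615: all yes -> commit (commits=2)
tx4eb: no from bravo, garnet -> abort (commits=2)
txae2: all yes -> commit (commits=3)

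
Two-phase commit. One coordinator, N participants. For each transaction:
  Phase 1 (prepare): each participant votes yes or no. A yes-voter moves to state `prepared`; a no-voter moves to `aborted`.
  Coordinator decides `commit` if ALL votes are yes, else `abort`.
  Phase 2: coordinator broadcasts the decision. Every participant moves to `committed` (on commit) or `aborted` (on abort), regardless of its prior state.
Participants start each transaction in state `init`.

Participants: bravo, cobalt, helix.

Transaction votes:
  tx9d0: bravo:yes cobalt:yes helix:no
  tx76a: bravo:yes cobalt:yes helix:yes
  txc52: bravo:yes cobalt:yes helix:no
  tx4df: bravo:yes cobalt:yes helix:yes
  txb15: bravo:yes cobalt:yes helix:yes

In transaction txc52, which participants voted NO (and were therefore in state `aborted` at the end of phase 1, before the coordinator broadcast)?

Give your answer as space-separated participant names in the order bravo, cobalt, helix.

Txn txc52 phase 1: bravo yes -> prepared; cobalt yes -> prepared; helix no -> aborted

Answer: helix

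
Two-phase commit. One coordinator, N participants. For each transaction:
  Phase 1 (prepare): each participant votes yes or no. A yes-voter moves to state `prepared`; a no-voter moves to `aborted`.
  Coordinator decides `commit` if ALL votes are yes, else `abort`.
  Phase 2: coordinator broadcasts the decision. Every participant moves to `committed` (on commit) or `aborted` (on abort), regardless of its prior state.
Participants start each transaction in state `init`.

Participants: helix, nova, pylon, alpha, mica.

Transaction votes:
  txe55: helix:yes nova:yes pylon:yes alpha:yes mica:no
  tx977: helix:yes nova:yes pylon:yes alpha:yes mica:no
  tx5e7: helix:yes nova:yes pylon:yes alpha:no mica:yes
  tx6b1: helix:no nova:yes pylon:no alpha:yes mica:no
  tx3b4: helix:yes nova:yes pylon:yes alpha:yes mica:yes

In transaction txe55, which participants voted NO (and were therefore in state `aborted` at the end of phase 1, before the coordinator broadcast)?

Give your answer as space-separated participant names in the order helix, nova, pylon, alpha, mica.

Txn txe55 phase 1: helix yes -> prepared; nova yes -> prepared; pylon yes -> prepared; alpha yes -> prepared; mica no -> aborted

Answer: mica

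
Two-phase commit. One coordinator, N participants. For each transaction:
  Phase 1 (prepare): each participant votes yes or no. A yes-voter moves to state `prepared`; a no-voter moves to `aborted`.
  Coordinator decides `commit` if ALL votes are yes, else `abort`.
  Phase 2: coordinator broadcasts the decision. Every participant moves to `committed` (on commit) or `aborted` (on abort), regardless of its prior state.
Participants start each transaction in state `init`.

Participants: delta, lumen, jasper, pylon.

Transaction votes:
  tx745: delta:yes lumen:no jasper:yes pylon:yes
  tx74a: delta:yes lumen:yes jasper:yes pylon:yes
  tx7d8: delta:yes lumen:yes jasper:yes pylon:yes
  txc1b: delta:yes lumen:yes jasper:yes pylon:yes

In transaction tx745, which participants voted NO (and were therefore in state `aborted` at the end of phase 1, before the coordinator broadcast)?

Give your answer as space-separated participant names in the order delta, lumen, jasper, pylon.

Answer: lumen

Derivation:
Txn tx745 phase 1: delta yes -> prepared; lumen no -> aborted; jasper yes -> prepared; pylon yes -> prepared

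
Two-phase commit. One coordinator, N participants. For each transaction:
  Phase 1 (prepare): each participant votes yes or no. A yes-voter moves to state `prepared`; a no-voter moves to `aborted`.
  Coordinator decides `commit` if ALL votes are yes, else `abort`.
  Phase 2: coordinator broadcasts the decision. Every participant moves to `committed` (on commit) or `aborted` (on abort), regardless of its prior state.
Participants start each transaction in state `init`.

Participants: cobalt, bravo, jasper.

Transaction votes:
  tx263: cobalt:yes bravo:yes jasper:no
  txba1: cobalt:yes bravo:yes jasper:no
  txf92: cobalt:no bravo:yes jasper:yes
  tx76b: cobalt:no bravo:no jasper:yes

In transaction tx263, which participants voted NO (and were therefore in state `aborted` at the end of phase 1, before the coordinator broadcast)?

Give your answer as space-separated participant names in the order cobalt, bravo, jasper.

Answer: jasper

Derivation:
Txn tx263 phase 1: cobalt yes -> prepared; bravo yes -> prepared; jasper no -> aborted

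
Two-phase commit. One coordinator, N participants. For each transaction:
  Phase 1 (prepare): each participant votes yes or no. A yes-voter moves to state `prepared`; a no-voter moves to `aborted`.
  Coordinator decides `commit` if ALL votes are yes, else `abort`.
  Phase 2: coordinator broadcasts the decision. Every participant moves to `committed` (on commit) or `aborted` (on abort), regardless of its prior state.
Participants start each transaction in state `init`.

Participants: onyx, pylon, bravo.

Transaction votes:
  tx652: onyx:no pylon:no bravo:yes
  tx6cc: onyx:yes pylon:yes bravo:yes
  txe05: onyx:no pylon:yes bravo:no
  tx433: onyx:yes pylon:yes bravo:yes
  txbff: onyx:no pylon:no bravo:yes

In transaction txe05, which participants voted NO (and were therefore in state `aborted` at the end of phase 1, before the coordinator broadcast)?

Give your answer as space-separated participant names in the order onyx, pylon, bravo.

Answer: onyx bravo

Derivation:
Txn txe05 phase 1: onyx no -> aborted; pylon yes -> prepared; bravo no -> aborted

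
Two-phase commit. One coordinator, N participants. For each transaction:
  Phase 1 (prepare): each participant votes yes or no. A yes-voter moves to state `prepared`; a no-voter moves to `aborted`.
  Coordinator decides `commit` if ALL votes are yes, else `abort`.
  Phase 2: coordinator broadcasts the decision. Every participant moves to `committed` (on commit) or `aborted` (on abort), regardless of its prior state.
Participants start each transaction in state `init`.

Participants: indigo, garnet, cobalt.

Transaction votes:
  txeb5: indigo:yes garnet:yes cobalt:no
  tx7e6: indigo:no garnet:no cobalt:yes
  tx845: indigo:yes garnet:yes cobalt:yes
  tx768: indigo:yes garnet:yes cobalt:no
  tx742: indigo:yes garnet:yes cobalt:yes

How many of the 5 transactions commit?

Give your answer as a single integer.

Answer: 2

Derivation:
txeb5: no from cobalt -> abort (commits=0)
tx7e6: no from indigo, garnet -> abort (commits=0)
tx845: all yes -> commit (commits=1)
tx768: no from cobalt -> abort (commits=1)
tx742: all yes -> commit (commits=2)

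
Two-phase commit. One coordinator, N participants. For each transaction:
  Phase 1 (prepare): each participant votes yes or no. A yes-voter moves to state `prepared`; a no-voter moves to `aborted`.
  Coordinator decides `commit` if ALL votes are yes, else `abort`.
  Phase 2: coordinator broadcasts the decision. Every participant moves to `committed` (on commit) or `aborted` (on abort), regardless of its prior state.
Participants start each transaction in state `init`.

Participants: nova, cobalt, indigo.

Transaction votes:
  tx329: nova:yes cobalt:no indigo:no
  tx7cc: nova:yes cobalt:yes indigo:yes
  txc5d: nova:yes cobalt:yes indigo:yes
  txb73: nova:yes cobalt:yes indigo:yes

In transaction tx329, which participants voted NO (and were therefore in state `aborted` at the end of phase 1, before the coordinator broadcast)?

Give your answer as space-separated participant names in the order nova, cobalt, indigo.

Txn tx329 phase 1: nova yes -> prepared; cobalt no -> aborted; indigo no -> aborted

Answer: cobalt indigo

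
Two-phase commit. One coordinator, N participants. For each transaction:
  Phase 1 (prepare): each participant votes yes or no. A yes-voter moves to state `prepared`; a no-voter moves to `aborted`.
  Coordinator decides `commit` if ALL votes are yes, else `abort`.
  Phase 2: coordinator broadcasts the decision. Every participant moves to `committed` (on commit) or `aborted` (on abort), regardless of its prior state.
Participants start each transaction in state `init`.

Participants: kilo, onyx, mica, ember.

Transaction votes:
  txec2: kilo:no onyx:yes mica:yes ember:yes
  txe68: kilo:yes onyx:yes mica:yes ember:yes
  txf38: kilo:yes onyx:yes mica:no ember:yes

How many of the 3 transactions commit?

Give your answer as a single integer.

txec2: no from kilo -> abort (commits=0)
txe68: all yes -> commit (commits=1)
txf38: no from mica -> abort (commits=1)

Answer: 1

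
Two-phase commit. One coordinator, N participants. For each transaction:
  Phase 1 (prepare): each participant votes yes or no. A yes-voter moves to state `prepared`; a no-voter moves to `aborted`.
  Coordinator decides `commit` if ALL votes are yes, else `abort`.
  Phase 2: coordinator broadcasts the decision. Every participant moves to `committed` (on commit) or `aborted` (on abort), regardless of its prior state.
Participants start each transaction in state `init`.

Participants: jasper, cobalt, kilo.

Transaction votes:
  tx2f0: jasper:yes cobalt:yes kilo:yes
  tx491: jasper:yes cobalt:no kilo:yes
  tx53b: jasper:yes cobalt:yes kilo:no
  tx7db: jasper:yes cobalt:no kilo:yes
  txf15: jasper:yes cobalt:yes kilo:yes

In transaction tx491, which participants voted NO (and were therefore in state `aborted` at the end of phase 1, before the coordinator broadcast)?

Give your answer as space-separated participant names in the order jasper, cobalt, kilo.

Answer: cobalt

Derivation:
Txn tx491 phase 1: jasper yes -> prepared; cobalt no -> aborted; kilo yes -> prepared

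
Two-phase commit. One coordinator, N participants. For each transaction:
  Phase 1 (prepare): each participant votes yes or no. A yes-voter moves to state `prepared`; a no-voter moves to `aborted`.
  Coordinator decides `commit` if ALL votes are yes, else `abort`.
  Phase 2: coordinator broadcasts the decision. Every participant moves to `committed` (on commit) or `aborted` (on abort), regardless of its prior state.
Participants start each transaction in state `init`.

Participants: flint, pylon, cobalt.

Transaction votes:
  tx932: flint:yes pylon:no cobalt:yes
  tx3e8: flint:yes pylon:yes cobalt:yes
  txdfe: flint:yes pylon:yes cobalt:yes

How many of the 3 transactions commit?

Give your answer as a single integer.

tx932: no from pylon -> abort (commits=0)
tx3e8: all yes -> commit (commits=1)
txdfe: all yes -> commit (commits=2)

Answer: 2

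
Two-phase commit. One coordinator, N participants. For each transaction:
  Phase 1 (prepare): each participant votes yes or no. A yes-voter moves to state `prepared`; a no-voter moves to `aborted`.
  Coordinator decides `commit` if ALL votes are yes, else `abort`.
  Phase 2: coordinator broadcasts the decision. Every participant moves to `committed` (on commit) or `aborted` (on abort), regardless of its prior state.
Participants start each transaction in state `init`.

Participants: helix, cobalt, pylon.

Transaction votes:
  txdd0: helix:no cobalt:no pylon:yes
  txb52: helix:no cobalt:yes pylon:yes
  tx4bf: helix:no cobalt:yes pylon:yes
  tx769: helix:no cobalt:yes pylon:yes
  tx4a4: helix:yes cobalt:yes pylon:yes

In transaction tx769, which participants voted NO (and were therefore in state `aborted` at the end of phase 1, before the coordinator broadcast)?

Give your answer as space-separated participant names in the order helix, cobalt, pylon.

Txn tx769 phase 1: helix no -> aborted; cobalt yes -> prepared; pylon yes -> prepared

Answer: helix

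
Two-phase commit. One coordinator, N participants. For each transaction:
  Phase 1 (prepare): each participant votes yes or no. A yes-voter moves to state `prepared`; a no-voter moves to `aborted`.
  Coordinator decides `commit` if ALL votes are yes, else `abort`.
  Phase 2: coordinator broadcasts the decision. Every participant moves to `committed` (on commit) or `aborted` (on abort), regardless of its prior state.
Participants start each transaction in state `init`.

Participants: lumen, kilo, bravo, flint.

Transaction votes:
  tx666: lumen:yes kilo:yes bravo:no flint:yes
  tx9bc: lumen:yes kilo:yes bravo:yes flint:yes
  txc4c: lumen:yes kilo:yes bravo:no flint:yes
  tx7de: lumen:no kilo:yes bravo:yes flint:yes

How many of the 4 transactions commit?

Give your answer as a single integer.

Answer: 1

Derivation:
tx666: no from bravo -> abort (commits=0)
tx9bc: all yes -> commit (commits=1)
txc4c: no from bravo -> abort (commits=1)
tx7de: no from lumen -> abort (commits=1)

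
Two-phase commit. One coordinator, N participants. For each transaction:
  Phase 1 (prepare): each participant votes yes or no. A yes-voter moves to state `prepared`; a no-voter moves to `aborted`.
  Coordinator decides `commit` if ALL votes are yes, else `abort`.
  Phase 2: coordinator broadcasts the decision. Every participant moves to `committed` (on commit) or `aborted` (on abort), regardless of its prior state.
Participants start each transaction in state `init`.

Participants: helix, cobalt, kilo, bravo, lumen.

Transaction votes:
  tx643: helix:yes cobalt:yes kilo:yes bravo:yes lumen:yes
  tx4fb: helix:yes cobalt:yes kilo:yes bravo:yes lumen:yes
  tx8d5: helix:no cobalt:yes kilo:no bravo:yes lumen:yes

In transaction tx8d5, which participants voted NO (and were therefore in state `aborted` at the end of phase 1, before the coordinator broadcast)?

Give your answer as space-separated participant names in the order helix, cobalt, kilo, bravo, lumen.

Answer: helix kilo

Derivation:
Txn tx8d5 phase 1: helix no -> aborted; cobalt yes -> prepared; kilo no -> aborted; bravo yes -> prepared; lumen yes -> prepared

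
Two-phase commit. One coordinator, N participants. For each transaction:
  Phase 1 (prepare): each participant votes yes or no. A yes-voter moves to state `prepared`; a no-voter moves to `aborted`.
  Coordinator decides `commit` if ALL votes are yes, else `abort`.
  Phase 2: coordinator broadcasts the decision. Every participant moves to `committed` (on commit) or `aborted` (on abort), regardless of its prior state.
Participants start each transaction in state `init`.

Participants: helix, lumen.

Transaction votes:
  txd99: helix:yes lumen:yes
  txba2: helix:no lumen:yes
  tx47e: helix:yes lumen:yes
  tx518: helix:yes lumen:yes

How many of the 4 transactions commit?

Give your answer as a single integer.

Answer: 3

Derivation:
txd99: all yes -> commit (commits=1)
txba2: no from helix -> abort (commits=1)
tx47e: all yes -> commit (commits=2)
tx518: all yes -> commit (commits=3)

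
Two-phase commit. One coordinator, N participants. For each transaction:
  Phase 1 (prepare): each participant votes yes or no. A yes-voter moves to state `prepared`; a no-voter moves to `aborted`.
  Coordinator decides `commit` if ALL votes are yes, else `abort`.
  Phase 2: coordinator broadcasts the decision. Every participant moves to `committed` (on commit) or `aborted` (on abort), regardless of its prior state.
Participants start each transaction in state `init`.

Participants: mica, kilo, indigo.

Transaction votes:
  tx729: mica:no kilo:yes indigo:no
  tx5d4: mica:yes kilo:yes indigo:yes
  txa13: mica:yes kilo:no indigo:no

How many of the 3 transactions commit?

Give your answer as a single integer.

tx729: no from mica, indigo -> abort (commits=0)
tx5d4: all yes -> commit (commits=1)
txa13: no from kilo, indigo -> abort (commits=1)

Answer: 1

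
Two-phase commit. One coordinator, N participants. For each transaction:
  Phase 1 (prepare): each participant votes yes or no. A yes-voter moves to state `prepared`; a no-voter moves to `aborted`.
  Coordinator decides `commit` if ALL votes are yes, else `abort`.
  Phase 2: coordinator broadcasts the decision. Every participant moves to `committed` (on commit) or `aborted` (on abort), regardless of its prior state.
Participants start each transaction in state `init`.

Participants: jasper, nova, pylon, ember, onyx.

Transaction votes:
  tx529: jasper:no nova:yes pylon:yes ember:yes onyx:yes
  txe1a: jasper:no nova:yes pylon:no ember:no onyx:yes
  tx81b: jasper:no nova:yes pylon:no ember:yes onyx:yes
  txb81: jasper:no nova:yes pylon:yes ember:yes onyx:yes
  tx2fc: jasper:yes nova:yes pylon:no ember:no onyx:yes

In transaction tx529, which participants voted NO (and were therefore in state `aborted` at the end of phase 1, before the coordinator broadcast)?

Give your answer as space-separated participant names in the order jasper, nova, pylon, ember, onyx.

Txn tx529 phase 1: jasper no -> aborted; nova yes -> prepared; pylon yes -> prepared; ember yes -> prepared; onyx yes -> prepared

Answer: jasper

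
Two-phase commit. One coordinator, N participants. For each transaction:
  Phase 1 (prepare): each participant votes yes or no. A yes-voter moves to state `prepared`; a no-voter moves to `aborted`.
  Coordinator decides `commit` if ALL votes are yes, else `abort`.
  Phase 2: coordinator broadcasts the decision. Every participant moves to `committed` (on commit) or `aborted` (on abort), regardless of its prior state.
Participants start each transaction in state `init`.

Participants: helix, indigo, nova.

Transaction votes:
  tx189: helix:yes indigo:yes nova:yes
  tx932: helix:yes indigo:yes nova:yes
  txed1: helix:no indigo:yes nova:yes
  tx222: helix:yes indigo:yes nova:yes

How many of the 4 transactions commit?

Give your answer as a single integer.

Answer: 3

Derivation:
tx189: all yes -> commit (commits=1)
tx932: all yes -> commit (commits=2)
txed1: no from helix -> abort (commits=2)
tx222: all yes -> commit (commits=3)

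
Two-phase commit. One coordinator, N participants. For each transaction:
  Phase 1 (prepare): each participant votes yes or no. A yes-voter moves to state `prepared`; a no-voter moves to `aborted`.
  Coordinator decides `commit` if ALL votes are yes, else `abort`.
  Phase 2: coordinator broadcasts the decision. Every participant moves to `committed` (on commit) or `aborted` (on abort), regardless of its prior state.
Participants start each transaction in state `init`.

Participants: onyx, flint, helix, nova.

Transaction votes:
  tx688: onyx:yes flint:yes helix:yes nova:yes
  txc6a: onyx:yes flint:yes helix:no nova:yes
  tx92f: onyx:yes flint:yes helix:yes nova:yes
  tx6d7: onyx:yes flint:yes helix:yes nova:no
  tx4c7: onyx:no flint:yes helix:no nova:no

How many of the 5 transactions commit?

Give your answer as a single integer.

tx688: all yes -> commit (commits=1)
txc6a: no from helix -> abort (commits=1)
tx92f: all yes -> commit (commits=2)
tx6d7: no from nova -> abort (commits=2)
tx4c7: no from onyx, helix, nova -> abort (commits=2)

Answer: 2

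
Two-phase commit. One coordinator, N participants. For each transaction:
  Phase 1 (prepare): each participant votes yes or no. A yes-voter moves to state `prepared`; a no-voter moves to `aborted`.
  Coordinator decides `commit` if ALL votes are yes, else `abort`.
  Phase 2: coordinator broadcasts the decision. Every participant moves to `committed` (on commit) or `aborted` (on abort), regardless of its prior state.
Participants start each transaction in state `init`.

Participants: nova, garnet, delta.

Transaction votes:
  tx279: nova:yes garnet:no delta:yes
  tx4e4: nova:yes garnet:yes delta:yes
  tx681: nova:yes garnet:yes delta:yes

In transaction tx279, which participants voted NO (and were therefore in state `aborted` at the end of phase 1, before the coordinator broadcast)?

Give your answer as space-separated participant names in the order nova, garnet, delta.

Txn tx279 phase 1: nova yes -> prepared; garnet no -> aborted; delta yes -> prepared

Answer: garnet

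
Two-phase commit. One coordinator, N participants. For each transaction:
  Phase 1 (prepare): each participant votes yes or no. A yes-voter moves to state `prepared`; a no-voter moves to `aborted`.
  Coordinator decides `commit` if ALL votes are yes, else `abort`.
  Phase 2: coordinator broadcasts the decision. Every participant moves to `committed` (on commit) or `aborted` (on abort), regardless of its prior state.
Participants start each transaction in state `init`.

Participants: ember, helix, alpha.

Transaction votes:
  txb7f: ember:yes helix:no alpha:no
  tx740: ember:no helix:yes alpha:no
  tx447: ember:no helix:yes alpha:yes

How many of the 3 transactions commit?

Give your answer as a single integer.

Answer: 0

Derivation:
txb7f: no from helix, alpha -> abort (commits=0)
tx740: no from ember, alpha -> abort (commits=0)
tx447: no from ember -> abort (commits=0)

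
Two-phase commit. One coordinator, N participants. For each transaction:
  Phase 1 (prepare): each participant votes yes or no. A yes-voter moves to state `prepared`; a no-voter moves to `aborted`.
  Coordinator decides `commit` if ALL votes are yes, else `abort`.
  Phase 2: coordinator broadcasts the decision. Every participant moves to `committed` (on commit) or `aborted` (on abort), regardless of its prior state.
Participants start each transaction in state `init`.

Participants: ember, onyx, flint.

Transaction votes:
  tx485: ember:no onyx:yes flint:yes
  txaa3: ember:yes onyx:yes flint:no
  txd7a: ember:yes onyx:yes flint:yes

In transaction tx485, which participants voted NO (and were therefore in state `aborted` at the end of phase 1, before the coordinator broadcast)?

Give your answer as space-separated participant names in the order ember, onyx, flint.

Answer: ember

Derivation:
Txn tx485 phase 1: ember no -> aborted; onyx yes -> prepared; flint yes -> prepared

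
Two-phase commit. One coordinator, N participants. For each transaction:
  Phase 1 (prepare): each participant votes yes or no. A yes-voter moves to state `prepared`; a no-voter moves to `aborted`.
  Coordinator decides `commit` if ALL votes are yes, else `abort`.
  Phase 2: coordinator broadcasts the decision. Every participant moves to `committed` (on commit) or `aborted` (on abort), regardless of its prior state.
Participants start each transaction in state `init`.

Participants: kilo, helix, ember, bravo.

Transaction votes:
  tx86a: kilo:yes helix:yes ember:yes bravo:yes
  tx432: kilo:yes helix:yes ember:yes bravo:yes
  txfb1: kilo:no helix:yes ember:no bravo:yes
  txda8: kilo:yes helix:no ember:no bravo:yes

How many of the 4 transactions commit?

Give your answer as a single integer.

Answer: 2

Derivation:
tx86a: all yes -> commit (commits=1)
tx432: all yes -> commit (commits=2)
txfb1: no from kilo, ember -> abort (commits=2)
txda8: no from helix, ember -> abort (commits=2)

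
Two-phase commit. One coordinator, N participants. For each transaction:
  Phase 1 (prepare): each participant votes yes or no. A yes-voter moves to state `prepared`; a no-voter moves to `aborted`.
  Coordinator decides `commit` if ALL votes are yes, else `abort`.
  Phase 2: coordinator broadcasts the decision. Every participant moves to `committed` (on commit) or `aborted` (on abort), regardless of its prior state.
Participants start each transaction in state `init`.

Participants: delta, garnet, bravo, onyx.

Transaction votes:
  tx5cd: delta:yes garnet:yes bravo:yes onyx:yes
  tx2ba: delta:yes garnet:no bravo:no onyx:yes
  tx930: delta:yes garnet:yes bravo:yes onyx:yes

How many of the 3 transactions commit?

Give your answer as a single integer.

tx5cd: all yes -> commit (commits=1)
tx2ba: no from garnet, bravo -> abort (commits=1)
tx930: all yes -> commit (commits=2)

Answer: 2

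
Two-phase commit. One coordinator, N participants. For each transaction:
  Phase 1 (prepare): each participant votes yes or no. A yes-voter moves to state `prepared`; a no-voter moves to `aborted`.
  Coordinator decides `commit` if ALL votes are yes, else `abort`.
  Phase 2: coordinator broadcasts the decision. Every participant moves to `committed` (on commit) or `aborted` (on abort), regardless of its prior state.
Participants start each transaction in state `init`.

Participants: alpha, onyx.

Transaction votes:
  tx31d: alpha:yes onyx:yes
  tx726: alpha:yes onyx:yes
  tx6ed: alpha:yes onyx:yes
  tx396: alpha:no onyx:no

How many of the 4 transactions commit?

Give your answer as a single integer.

tx31d: all yes -> commit (commits=1)
tx726: all yes -> commit (commits=2)
tx6ed: all yes -> commit (commits=3)
tx396: no from alpha, onyx -> abort (commits=3)

Answer: 3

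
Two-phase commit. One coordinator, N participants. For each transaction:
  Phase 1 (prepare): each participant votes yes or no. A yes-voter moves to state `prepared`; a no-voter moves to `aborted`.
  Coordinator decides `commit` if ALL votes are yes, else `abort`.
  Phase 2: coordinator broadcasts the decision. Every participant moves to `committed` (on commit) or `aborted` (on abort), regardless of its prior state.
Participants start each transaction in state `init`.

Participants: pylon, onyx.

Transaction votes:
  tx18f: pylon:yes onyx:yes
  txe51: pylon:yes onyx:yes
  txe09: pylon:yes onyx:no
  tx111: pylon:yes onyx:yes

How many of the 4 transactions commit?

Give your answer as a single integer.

tx18f: all yes -> commit (commits=1)
txe51: all yes -> commit (commits=2)
txe09: no from onyx -> abort (commits=2)
tx111: all yes -> commit (commits=3)

Answer: 3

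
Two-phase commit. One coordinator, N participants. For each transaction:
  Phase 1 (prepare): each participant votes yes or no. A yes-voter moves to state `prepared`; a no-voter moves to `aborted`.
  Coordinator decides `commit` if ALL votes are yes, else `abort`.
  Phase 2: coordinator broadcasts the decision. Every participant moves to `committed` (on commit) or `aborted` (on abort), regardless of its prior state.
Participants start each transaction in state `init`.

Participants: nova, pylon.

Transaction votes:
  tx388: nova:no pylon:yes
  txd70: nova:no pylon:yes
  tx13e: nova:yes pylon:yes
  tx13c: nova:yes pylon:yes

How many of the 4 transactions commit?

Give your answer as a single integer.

tx388: no from nova -> abort (commits=0)
txd70: no from nova -> abort (commits=0)
tx13e: all yes -> commit (commits=1)
tx13c: all yes -> commit (commits=2)

Answer: 2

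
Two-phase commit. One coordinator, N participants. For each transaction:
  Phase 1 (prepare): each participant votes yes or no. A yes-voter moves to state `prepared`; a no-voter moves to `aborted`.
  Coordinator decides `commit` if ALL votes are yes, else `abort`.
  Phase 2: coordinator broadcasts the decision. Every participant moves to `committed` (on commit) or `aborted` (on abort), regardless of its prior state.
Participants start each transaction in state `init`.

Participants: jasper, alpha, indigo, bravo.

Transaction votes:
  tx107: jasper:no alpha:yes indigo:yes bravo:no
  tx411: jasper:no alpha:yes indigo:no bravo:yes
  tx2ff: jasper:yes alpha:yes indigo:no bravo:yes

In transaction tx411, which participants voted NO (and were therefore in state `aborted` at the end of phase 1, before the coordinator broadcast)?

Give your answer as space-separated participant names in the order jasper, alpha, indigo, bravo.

Txn tx411 phase 1: jasper no -> aborted; alpha yes -> prepared; indigo no -> aborted; bravo yes -> prepared

Answer: jasper indigo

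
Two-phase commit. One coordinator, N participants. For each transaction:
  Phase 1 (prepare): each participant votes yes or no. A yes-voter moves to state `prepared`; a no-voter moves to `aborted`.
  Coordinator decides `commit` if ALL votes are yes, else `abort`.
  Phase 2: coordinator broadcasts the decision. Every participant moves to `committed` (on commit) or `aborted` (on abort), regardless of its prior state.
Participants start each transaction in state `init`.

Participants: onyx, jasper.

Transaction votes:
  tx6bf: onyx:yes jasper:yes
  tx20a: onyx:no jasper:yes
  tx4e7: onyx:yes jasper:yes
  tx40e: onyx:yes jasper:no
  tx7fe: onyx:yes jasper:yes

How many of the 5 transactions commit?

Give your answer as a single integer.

Answer: 3

Derivation:
tx6bf: all yes -> commit (commits=1)
tx20a: no from onyx -> abort (commits=1)
tx4e7: all yes -> commit (commits=2)
tx40e: no from jasper -> abort (commits=2)
tx7fe: all yes -> commit (commits=3)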